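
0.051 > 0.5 False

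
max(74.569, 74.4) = 74.569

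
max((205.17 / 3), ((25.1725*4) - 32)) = 68.69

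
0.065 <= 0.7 True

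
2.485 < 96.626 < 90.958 False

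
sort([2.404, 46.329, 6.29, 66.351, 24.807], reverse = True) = [66.351, 46.329, 24.807, 6.29, 2.404]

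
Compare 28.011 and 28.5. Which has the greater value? 28.5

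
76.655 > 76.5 True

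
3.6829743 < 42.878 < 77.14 True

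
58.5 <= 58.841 True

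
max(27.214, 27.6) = 27.6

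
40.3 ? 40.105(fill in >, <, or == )>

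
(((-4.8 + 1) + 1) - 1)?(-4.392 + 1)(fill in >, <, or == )<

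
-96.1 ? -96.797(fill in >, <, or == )>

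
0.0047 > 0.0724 False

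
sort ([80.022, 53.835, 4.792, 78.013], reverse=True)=[80.022, 78.013, 53.835, 4.792]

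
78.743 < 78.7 False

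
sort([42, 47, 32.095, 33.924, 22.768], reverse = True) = [47, 42, 33.924, 32.095, 22.768]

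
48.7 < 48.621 False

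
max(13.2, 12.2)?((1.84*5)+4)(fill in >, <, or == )==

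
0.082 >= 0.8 False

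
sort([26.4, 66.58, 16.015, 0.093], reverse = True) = [66.58, 26.4, 16.015, 0.093]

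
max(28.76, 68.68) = 68.68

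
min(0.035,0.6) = 0.035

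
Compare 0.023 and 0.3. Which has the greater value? 0.3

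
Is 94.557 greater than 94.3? Yes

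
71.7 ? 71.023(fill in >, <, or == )>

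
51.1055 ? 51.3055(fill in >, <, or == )<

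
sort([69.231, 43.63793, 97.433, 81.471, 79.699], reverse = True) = [97.433, 81.471, 79.699, 69.231, 43.63793]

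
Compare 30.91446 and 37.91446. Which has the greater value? 37.91446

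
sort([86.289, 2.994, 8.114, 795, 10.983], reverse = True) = [795, 86.289, 10.983, 8.114, 2.994]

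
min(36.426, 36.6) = 36.426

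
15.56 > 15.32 True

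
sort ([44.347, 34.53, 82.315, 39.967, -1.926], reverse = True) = [82.315, 44.347, 39.967, 34.53, -1.926]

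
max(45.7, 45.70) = 45.70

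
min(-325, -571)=-571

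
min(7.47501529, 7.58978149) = 7.47501529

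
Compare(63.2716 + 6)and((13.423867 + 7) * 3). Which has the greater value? (63.2716 + 6)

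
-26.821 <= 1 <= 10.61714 True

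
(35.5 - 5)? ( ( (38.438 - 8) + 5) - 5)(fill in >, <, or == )>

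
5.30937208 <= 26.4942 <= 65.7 True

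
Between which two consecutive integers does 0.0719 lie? 0 and 1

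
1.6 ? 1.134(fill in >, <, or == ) >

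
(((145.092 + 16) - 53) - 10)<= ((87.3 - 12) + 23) True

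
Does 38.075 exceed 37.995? Yes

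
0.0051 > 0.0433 False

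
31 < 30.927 False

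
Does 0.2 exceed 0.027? Yes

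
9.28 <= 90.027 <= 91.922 True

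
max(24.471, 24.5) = 24.5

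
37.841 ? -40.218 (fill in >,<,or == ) >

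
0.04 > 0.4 False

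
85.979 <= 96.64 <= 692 True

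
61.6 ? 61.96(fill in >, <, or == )<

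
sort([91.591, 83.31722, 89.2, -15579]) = [-15579, 83.31722, 89.2, 91.591]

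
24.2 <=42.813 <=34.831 False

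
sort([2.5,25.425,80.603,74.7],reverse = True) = [80.603,74.7,25.425,2.5]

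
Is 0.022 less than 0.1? Yes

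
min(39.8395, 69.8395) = 39.8395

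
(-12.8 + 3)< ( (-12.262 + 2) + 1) True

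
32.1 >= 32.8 False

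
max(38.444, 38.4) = 38.444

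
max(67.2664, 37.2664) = 67.2664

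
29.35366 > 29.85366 False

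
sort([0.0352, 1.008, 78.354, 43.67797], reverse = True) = [78.354, 43.67797, 1.008, 0.0352]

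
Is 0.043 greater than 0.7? No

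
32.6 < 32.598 False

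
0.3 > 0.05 True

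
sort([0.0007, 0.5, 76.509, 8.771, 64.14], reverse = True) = [76.509, 64.14, 8.771, 0.5, 0.0007]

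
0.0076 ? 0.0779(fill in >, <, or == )<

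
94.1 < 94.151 True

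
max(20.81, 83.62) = 83.62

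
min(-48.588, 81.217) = -48.588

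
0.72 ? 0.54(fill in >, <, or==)>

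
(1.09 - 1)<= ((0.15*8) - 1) True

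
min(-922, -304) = -922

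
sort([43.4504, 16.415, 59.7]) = [16.415, 43.4504, 59.7]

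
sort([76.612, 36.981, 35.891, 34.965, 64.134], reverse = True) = [76.612, 64.134, 36.981, 35.891, 34.965]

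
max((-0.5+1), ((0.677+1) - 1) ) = 0.677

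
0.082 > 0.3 False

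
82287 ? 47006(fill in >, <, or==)>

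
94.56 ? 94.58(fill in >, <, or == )<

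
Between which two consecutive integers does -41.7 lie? -42 and -41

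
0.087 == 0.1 False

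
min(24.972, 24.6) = 24.6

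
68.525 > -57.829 True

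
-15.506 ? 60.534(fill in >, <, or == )<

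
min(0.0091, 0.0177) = 0.0091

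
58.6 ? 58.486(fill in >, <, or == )>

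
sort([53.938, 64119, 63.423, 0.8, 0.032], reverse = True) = [64119, 63.423, 53.938, 0.8, 0.032]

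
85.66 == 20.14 False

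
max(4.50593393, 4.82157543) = 4.82157543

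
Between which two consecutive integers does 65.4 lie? 65 and 66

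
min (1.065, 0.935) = 0.935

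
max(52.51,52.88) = 52.88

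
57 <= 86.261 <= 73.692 False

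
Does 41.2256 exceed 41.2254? Yes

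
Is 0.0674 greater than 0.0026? Yes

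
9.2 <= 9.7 True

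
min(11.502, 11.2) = 11.2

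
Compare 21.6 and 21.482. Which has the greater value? 21.6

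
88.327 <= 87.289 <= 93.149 False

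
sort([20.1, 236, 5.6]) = [5.6, 20.1, 236]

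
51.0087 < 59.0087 True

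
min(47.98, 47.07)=47.07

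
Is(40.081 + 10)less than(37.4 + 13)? Yes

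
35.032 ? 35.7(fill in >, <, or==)<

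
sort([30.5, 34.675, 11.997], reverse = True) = [34.675, 30.5, 11.997]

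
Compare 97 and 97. They are equal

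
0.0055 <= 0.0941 True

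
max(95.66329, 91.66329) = 95.66329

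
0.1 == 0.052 False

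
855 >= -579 True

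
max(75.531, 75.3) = 75.531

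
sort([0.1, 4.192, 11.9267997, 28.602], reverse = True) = [28.602, 11.9267997, 4.192, 0.1]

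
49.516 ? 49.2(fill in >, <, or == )>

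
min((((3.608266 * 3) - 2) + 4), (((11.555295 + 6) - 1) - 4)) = 12.555295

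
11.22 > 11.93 False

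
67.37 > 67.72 False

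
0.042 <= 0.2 True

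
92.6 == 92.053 False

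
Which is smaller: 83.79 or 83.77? 83.77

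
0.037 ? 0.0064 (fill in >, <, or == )>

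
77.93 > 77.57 True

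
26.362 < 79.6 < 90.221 True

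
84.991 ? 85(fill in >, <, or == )<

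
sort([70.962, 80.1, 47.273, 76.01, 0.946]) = [0.946, 47.273, 70.962, 76.01, 80.1]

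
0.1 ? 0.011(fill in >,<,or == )>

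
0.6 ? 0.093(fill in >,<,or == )>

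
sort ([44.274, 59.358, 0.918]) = [0.918, 44.274, 59.358]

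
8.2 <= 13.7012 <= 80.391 True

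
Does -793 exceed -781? No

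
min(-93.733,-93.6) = -93.733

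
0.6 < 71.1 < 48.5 False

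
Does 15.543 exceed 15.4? Yes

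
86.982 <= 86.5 False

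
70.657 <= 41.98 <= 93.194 False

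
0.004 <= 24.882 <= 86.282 True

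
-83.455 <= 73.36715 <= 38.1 False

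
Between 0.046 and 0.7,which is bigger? 0.7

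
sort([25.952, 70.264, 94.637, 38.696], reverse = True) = [94.637, 70.264, 38.696, 25.952]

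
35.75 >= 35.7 True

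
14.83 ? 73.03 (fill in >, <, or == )<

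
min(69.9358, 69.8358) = 69.8358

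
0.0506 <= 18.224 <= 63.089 True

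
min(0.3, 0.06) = 0.06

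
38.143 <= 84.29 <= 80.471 False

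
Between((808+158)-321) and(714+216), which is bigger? (714+216)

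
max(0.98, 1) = 1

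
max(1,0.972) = 1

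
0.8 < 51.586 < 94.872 True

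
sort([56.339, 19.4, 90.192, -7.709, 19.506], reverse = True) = [90.192, 56.339, 19.506, 19.4, -7.709]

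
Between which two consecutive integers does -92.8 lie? -93 and -92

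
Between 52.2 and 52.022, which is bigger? 52.2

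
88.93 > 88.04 True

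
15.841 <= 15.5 False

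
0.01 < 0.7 True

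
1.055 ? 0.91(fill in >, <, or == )>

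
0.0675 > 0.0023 True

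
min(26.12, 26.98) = 26.12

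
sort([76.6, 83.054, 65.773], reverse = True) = [83.054, 76.6, 65.773]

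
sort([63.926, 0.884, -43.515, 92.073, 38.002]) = [-43.515, 0.884, 38.002, 63.926, 92.073]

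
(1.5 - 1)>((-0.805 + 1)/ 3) True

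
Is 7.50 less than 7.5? No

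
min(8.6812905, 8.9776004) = 8.6812905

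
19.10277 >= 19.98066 False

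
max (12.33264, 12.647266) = 12.647266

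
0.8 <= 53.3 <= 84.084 True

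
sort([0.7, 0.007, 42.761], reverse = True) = [42.761, 0.7, 0.007]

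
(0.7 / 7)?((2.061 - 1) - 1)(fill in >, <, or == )>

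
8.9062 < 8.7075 False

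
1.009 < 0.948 False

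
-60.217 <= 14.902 True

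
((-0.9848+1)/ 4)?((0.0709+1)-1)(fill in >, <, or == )<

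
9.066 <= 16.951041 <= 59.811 True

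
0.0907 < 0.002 False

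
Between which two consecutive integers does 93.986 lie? 93 and 94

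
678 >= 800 False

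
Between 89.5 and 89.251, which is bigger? 89.5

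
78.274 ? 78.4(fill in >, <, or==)<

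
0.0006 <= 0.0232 True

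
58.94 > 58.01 True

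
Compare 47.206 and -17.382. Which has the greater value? 47.206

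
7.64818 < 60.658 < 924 True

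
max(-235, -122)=-122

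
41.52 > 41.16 True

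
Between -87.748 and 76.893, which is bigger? 76.893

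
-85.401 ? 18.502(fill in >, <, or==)<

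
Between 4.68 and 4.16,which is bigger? 4.68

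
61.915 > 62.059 False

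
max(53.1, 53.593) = 53.593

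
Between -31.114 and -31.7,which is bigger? -31.114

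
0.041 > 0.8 False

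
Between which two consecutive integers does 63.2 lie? 63 and 64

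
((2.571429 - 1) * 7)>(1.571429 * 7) False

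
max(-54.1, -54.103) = -54.1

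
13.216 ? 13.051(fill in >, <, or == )>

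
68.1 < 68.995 True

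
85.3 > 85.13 True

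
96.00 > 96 False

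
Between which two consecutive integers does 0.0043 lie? 0 and 1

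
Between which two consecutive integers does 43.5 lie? 43 and 44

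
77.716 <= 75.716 False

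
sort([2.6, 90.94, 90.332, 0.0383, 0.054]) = [0.0383, 0.054, 2.6, 90.332, 90.94]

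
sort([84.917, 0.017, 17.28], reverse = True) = [84.917, 17.28, 0.017]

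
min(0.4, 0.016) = 0.016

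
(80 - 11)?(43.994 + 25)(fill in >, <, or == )>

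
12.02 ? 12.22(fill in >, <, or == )<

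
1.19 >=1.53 False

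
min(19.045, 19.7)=19.045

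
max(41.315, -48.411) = 41.315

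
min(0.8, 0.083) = 0.083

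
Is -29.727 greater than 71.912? No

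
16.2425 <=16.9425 True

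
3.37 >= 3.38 False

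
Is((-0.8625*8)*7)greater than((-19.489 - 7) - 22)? Yes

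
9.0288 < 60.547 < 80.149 True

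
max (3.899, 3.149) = 3.899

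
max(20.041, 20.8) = 20.8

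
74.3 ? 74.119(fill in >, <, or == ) >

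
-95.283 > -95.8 True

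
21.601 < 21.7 True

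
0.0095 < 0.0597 True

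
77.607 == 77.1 False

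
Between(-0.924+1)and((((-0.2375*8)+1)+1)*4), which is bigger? ((((-0.2375*8)+1)+1)*4)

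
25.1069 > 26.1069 False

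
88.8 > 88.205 True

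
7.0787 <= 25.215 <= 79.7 True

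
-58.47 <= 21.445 True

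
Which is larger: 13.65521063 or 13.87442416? 13.87442416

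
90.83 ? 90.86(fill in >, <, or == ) <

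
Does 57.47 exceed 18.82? Yes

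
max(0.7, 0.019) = 0.7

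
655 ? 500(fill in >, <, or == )>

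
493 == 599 False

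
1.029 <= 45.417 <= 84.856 True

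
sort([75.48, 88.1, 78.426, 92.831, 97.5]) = [75.48, 78.426, 88.1, 92.831, 97.5]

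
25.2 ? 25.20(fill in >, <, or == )==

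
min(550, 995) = 550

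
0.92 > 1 False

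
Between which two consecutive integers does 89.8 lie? 89 and 90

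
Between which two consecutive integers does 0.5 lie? 0 and 1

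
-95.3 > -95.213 False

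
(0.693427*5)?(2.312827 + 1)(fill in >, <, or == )>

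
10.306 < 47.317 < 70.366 True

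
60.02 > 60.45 False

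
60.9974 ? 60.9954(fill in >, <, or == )>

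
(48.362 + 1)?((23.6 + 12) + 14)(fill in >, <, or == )<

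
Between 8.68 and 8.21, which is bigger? 8.68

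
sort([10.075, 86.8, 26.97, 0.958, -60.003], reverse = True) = [86.8, 26.97, 10.075, 0.958, -60.003]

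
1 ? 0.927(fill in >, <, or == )>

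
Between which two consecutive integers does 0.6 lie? 0 and 1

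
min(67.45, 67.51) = 67.45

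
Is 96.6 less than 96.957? Yes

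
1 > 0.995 True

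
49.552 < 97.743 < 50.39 False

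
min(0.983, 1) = 0.983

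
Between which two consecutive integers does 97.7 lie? 97 and 98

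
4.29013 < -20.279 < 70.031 False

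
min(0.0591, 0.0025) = 0.0025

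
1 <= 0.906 False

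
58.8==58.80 True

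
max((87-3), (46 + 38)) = 84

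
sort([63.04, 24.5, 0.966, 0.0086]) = [0.0086, 0.966, 24.5, 63.04]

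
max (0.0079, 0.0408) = 0.0408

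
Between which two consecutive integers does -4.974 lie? -5 and -4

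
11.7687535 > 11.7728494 False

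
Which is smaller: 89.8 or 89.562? 89.562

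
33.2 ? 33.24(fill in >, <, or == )<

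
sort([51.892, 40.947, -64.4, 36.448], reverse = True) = [51.892, 40.947, 36.448, -64.4]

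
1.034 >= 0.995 True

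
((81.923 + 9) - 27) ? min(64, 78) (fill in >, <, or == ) <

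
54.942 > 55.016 False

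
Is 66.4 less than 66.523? Yes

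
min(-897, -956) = -956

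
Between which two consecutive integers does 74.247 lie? 74 and 75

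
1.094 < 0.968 False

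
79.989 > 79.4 True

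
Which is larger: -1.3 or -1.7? -1.3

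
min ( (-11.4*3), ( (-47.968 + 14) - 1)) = -34.968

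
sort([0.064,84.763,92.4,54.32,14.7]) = [0.064,14.7,54.32,84.763,92.4]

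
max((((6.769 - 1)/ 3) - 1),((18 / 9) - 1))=1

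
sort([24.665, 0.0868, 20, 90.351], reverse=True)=[90.351, 24.665, 20, 0.0868]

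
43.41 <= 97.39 True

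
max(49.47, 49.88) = 49.88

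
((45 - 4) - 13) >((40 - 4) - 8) False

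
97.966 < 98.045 True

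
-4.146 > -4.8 True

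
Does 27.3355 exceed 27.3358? No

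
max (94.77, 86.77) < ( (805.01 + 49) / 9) True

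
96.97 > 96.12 True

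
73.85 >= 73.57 True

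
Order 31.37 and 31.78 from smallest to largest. 31.37, 31.78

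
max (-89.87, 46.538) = 46.538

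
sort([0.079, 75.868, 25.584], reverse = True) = [75.868, 25.584, 0.079]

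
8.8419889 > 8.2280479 True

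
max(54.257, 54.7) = 54.7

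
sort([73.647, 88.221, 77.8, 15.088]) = [15.088, 73.647, 77.8, 88.221]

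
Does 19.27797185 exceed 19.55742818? No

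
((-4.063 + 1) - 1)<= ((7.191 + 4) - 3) True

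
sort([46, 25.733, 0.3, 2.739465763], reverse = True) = [46, 25.733, 2.739465763, 0.3]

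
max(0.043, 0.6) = 0.6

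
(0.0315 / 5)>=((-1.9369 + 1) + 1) False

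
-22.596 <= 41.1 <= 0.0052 False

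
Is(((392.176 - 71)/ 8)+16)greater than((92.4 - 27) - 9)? No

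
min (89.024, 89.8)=89.024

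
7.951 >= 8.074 False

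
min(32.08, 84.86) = 32.08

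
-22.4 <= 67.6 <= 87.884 True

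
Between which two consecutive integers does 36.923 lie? 36 and 37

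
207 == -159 False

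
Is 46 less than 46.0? No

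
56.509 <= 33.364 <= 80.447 False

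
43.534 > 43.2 True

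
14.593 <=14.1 False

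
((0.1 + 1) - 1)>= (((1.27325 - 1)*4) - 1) True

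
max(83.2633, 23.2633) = 83.2633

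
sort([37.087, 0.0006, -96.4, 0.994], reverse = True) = [37.087, 0.994, 0.0006, -96.4]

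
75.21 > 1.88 True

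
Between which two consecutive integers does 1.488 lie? 1 and 2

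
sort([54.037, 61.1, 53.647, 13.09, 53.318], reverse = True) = [61.1, 54.037, 53.647, 53.318, 13.09]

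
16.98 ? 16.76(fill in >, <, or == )>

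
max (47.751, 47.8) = 47.8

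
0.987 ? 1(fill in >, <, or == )<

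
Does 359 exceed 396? No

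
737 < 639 False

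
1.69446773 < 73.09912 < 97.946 True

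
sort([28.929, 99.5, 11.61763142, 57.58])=[11.61763142, 28.929, 57.58, 99.5]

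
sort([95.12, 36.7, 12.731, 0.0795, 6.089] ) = [0.0795, 6.089, 12.731, 36.7, 95.12]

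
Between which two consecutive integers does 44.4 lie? 44 and 45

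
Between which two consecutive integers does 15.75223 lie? 15 and 16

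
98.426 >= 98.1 True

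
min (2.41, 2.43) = 2.41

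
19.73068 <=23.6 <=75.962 True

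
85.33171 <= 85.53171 True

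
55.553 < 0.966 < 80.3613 False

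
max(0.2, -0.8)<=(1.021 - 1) False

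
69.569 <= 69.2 False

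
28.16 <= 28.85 True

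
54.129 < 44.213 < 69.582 False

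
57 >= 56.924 True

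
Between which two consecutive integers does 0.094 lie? 0 and 1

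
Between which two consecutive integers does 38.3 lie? 38 and 39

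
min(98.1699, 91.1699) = 91.1699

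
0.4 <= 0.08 False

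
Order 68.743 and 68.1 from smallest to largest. 68.1, 68.743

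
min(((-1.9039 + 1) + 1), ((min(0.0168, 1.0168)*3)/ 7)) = 0.0072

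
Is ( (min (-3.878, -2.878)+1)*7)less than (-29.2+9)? No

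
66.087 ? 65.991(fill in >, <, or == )>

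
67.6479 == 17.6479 False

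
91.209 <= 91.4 True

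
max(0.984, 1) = 1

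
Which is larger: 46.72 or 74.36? 74.36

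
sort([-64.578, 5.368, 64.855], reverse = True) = [64.855, 5.368, -64.578]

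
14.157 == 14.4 False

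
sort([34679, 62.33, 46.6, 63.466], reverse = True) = [34679, 63.466, 62.33, 46.6]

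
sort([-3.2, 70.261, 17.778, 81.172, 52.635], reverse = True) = [81.172, 70.261, 52.635, 17.778, -3.2]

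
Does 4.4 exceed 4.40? No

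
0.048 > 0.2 False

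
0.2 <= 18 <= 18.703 True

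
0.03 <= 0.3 True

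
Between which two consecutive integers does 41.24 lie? 41 and 42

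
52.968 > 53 False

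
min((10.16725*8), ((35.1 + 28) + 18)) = 81.1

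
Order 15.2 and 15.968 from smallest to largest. 15.2,15.968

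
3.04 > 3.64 False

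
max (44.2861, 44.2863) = 44.2863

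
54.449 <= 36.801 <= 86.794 False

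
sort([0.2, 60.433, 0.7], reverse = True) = [60.433, 0.7, 0.2]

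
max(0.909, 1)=1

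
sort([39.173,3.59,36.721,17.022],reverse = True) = [39.173,36.721,17.022,3.59]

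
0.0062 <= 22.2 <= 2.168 False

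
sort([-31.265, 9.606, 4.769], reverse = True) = [9.606, 4.769, -31.265]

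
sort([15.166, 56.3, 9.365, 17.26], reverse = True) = [56.3, 17.26, 15.166, 9.365]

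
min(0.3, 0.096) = 0.096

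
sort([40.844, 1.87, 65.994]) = [1.87, 40.844, 65.994]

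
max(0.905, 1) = 1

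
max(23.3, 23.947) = 23.947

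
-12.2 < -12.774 False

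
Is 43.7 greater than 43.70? No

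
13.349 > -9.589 True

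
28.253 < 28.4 True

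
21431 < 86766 True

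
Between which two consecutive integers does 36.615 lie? 36 and 37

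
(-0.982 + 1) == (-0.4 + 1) False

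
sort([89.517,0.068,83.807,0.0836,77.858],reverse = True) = [89.517,83.807,77.858,0.0836,0.068]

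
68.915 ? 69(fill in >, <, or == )<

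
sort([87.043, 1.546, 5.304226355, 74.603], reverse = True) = [87.043, 74.603, 5.304226355, 1.546]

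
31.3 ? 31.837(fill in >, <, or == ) <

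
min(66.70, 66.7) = 66.70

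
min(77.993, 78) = 77.993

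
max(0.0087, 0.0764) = 0.0764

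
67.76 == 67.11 False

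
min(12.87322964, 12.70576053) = 12.70576053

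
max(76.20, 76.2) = 76.2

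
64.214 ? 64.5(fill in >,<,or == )<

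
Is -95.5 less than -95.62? No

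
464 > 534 False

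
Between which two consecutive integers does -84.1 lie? -85 and -84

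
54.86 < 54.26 False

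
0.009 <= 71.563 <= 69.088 False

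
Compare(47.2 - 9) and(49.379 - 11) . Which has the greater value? (49.379 - 11)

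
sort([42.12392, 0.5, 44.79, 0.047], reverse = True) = [44.79, 42.12392, 0.5, 0.047]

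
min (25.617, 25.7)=25.617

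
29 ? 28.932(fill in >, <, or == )>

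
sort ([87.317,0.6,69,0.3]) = [0.3,0.6,69,87.317]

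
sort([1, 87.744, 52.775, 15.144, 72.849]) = [1, 15.144, 52.775, 72.849, 87.744]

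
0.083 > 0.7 False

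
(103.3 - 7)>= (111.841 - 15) False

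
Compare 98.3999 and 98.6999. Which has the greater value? 98.6999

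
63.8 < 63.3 False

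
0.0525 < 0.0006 False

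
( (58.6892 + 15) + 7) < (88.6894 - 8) True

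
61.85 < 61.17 False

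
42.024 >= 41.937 True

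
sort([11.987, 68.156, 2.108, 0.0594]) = [0.0594, 2.108, 11.987, 68.156]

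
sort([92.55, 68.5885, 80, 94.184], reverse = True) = [94.184, 92.55, 80, 68.5885]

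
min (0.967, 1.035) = 0.967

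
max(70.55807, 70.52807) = 70.55807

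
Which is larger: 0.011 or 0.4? 0.4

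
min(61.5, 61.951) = 61.5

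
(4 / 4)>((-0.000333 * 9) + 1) True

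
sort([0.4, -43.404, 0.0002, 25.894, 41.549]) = [-43.404, 0.0002, 0.4, 25.894, 41.549]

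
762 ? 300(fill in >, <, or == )>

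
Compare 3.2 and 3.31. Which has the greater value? 3.31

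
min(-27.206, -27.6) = -27.6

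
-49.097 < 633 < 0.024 False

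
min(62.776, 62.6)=62.6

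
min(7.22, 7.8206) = 7.22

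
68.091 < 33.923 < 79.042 False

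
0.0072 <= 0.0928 True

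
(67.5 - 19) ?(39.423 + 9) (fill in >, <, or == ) >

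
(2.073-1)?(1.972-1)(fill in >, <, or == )>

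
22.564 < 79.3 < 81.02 True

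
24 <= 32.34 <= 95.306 True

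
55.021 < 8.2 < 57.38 False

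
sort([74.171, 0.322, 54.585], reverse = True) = [74.171, 54.585, 0.322]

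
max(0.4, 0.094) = 0.4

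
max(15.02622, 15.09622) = 15.09622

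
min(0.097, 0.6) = 0.097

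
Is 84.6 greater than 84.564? Yes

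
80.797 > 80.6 True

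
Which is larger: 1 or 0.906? 1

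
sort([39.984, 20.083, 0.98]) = [0.98, 20.083, 39.984]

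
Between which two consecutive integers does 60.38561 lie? 60 and 61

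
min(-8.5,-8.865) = -8.865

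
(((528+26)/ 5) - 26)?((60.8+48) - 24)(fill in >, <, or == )==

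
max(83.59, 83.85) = 83.85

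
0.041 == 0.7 False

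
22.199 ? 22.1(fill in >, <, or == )>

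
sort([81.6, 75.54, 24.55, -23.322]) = [-23.322, 24.55, 75.54, 81.6]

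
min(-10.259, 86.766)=-10.259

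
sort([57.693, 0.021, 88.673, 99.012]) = [0.021, 57.693, 88.673, 99.012]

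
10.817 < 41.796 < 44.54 True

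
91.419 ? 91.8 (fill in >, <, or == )<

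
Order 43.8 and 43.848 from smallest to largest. 43.8, 43.848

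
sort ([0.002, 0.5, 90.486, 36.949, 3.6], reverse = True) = [90.486, 36.949, 3.6, 0.5, 0.002]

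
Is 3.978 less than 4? Yes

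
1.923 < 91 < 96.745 True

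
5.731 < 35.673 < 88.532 True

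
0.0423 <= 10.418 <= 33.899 True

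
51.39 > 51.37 True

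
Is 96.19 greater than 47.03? Yes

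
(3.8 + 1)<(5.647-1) False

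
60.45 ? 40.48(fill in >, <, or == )>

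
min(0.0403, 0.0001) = 0.0001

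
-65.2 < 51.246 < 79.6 True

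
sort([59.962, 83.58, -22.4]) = [-22.4, 59.962, 83.58]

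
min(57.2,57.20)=57.2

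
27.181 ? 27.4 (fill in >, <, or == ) <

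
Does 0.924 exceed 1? No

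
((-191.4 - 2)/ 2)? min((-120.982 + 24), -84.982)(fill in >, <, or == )>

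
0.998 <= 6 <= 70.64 True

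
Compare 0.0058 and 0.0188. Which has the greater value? 0.0188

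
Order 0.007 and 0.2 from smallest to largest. 0.007, 0.2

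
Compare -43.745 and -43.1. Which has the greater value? -43.1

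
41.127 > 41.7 False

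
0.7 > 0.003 True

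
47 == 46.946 False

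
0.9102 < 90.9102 True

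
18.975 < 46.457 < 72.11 True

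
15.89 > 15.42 True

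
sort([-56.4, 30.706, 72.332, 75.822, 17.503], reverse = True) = [75.822, 72.332, 30.706, 17.503, -56.4]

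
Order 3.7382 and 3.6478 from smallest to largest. 3.6478, 3.7382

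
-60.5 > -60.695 True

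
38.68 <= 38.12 False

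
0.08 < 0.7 True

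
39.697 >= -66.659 True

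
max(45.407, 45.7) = 45.7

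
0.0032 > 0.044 False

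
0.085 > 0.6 False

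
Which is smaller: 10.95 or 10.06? 10.06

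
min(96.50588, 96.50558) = 96.50558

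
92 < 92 False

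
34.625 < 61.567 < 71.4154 True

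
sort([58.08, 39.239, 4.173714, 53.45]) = [4.173714, 39.239, 53.45, 58.08]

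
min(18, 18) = 18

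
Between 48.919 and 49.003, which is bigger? 49.003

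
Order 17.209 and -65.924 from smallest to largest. -65.924, 17.209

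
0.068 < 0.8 True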